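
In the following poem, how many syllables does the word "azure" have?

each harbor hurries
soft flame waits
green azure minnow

2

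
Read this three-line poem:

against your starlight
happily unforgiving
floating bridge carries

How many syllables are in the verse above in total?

Line 1: against (2), your (1), starlight (2) → 5
Line 2: happily (3), unforgiving (4) → 7
Line 3: floating (2), bridge (1), carries (2) → 5
Total: 5 + 7 + 5 = 17

17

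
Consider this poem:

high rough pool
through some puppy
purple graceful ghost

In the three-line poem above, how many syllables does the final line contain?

The final line: purple(2) + graceful(2) + ghost(1) = 5

5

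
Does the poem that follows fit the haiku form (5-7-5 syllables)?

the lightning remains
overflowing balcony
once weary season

Line 1: the (1), lightning (2), remains (2) → 5 ✓
Line 2: overflowing (4), balcony (3) → 7 ✓
Line 3: once (1), weary (2), season (2) → 5 ✓

Yes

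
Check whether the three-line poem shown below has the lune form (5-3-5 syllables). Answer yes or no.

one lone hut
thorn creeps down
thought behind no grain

Line 1: one (1), lone (1), hut (1) → 3 (expected 5)
Line 2: thorn (1), creeps (1), down (1) → 3 ✓
Line 3: thought (1), behind (2), no (1), grain (1) → 5 ✓

No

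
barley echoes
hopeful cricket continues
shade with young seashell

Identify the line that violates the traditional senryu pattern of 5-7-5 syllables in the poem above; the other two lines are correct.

Line 1: barley(2) + echoes(2) = 4 (expected 5)
Line 2: hopeful(2) + cricket(2) + continues(3) = 7 ✓
Line 3: shade(1) + with(1) + young(1) + seashell(2) = 5 ✓

Line 1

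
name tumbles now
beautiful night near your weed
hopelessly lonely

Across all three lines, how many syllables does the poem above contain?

16

Line 1: name(1) + tumbles(2) + now(1) = 4
Line 2: beautiful(3) + night(1) + near(1) + your(1) + weed(1) = 7
Line 3: hopelessly(3) + lonely(2) = 5
Total: 4 + 7 + 5 = 16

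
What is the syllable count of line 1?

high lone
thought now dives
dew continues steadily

2

Line 1: high(1) + lone(1) = 2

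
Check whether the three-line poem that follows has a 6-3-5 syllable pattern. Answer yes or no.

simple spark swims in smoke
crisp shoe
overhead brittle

Line 1: "simple spark swims in smoke": 2+1+1+1+1 = 6 ✓
Line 2: "crisp shoe": 1+1 = 2 (expected 3)
Line 3: "overhead brittle": 3+2 = 5 ✓

No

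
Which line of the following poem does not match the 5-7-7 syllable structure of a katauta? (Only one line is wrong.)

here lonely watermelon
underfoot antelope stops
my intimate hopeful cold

Line 1: here(1) + lonely(2) + watermelon(4) = 7 (expected 5)
Line 2: underfoot(3) + antelope(3) + stops(1) = 7 ✓
Line 3: my(1) + intimate(3) + hopeful(2) + cold(1) = 7 ✓

The first line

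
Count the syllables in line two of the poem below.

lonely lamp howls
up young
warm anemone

Line two: up (1), young (1) → 2

2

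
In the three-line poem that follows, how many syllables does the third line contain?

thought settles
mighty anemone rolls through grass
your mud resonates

The third line: "your mud resonates": 1+1+3 = 5

5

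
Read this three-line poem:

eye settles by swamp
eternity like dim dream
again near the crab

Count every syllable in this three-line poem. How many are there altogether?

Line 1: "eye settles by swamp": 1+2+1+1 = 5
Line 2: "eternity like dim dream": 4+1+1+1 = 7
Line 3: "again near the crab": 2+1+1+1 = 5
Total: 5 + 7 + 5 = 17

17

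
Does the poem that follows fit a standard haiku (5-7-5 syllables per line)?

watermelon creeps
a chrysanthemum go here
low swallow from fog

Yes

Line 1: watermelon (4), creeps (1) → 5 ✓
Line 2: a (1), chrysanthemum (4), go (1), here (1) → 7 ✓
Line 3: low (1), swallow (2), from (1), fog (1) → 5 ✓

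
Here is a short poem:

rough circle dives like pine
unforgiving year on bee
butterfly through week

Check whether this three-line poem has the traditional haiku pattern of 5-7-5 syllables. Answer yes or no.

Line 1: "rough circle dives like pine": 1+2+1+1+1 = 6 (expected 5)
Line 2: "unforgiving year on bee": 4+1+1+1 = 7 ✓
Line 3: "butterfly through week": 3+1+1 = 5 ✓

No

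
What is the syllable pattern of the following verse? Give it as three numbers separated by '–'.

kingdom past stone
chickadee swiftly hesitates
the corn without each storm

Line 1: kingdom(2) + past(1) + stone(1) = 4
Line 2: chickadee(3) + swiftly(2) + hesitates(3) = 8
Line 3: the(1) + corn(1) + without(2) + each(1) + storm(1) = 6

4–8–6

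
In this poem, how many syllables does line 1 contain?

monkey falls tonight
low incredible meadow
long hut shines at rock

Line 1: monkey(2) + falls(1) + tonight(2) = 5

5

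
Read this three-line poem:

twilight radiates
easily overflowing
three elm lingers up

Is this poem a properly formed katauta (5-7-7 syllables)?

Line 1: twilight(2) + radiates(3) = 5 ✓
Line 2: easily(3) + overflowing(4) = 7 ✓
Line 3: three(1) + elm(1) + lingers(2) + up(1) = 5 (expected 7)

No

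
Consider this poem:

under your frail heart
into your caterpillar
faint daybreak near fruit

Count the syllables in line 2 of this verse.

7

Line 2: "into your caterpillar": 2+1+4 = 7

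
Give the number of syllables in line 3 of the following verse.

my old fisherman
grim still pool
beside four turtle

5

Line 3: "beside four turtle": 2+1+2 = 5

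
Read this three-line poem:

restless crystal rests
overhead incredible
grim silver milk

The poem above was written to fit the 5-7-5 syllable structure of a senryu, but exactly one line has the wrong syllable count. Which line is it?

The third line

Line 1: restless (2), crystal (2), rests (1) → 5 ✓
Line 2: overhead (3), incredible (4) → 7 ✓
Line 3: grim (1), silver (2), milk (1) → 4 (expected 5)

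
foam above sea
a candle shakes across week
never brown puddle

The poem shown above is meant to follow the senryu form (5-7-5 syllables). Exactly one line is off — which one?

Line 1

Line 1: "foam above sea": 1+2+1 = 4 (expected 5)
Line 2: "a candle shakes across week": 1+2+1+2+1 = 7 ✓
Line 3: "never brown puddle": 2+1+2 = 5 ✓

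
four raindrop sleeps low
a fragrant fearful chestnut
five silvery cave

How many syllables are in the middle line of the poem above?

The middle line: a(1) + fragrant(2) + fearful(2) + chestnut(2) = 7

7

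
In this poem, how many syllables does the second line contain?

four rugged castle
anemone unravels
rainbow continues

7

The second line: anemone (4), unravels (3) → 7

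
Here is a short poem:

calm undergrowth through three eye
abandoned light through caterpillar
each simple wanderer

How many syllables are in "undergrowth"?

3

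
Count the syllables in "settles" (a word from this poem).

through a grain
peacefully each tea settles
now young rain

2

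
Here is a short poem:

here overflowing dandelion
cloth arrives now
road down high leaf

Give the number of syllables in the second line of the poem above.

The second line: "cloth arrives now": 1+2+1 = 4

4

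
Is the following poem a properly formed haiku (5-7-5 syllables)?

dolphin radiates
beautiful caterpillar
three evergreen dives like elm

Line 1: "dolphin radiates": 2+3 = 5 ✓
Line 2: "beautiful caterpillar": 3+4 = 7 ✓
Line 3: "three evergreen dives like elm": 1+3+1+1+1 = 7 (expected 5)

No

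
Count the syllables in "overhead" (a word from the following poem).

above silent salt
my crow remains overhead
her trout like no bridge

3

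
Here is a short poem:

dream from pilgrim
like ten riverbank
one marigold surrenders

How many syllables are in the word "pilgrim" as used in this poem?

2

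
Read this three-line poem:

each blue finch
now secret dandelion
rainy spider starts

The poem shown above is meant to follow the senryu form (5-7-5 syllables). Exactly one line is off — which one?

Line 1: each (1), blue (1), finch (1) → 3 (expected 5)
Line 2: now (1), secret (2), dandelion (4) → 7 ✓
Line 3: rainy (2), spider (2), starts (1) → 5 ✓

Line 1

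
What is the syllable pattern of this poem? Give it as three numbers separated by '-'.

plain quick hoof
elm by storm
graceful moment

Line 1: "plain quick hoof": 1+1+1 = 3
Line 2: "elm by storm": 1+1+1 = 3
Line 3: "graceful moment": 2+2 = 4

3-3-4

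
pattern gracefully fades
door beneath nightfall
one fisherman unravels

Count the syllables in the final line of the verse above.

The final line: one (1), fisherman (3), unravels (3) → 7

7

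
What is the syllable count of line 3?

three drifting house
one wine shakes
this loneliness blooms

Line 3: this(1) + loneliness(3) + blooms(1) = 5

5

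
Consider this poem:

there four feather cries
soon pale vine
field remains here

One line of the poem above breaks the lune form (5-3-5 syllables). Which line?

Line 1: there (1), four (1), feather (2), cries (1) → 5 ✓
Line 2: soon (1), pale (1), vine (1) → 3 ✓
Line 3: field (1), remains (2), here (1) → 4 (expected 5)

The third line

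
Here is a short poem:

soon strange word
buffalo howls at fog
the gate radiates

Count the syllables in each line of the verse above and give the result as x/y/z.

3/6/5

Line 1: soon(1) + strange(1) + word(1) = 3
Line 2: buffalo(3) + howls(1) + at(1) + fog(1) = 6
Line 3: the(1) + gate(1) + radiates(3) = 5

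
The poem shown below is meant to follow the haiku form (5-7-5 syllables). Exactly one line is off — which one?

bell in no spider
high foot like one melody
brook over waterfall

Line 1: bell(1) + in(1) + no(1) + spider(2) = 5 ✓
Line 2: high(1) + foot(1) + like(1) + one(1) + melody(3) = 7 ✓
Line 3: brook(1) + over(2) + waterfall(3) = 6 (expected 5)

The third line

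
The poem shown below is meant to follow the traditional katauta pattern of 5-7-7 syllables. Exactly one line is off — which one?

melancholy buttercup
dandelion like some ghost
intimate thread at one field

Line 1

Line 1: melancholy(4) + buttercup(3) = 7 (expected 5)
Line 2: dandelion(4) + like(1) + some(1) + ghost(1) = 7 ✓
Line 3: intimate(3) + thread(1) + at(1) + one(1) + field(1) = 7 ✓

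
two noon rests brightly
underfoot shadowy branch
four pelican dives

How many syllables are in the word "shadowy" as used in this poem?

3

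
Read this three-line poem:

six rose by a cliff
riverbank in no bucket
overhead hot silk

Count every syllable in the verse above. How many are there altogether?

17

Line 1: six (1), rose (1), by (1), a (1), cliff (1) → 5
Line 2: riverbank (3), in (1), no (1), bucket (2) → 7
Line 3: overhead (3), hot (1), silk (1) → 5
Total: 5 + 7 + 5 = 17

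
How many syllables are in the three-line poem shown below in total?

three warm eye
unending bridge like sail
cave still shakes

12

Line 1: three (1), warm (1), eye (1) → 3
Line 2: unending (3), bridge (1), like (1), sail (1) → 6
Line 3: cave (1), still (1), shakes (1) → 3
Total: 3 + 6 + 3 = 12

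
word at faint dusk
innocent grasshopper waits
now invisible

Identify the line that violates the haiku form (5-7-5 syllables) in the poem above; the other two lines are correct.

The first line

Line 1: word (1), at (1), faint (1), dusk (1) → 4 (expected 5)
Line 2: innocent (3), grasshopper (3), waits (1) → 7 ✓
Line 3: now (1), invisible (4) → 5 ✓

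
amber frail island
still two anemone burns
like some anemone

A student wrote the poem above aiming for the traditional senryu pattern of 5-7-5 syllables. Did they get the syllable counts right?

Line 1: amber (2), frail (1), island (2) → 5 ✓
Line 2: still (1), two (1), anemone (4), burns (1) → 7 ✓
Line 3: like (1), some (1), anemone (4) → 6 (expected 5)

No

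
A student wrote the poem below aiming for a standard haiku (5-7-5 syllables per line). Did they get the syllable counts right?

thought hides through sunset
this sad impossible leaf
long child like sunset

Yes

Line 1: thought(1) + hides(1) + through(1) + sunset(2) = 5 ✓
Line 2: this(1) + sad(1) + impossible(4) + leaf(1) = 7 ✓
Line 3: long(1) + child(1) + like(1) + sunset(2) = 5 ✓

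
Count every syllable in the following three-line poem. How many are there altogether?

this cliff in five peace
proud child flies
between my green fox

13

Line 1: this (1), cliff (1), in (1), five (1), peace (1) → 5
Line 2: proud (1), child (1), flies (1) → 3
Line 3: between (2), my (1), green (1), fox (1) → 5
Total: 5 + 3 + 5 = 13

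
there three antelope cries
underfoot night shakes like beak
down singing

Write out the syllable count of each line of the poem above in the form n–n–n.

6–7–3

Line 1: there (1), three (1), antelope (3), cries (1) → 6
Line 2: underfoot (3), night (1), shakes (1), like (1), beak (1) → 7
Line 3: down (1), singing (2) → 3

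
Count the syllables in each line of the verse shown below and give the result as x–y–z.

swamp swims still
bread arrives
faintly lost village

3–3–5

Line 1: "swamp swims still": 1+1+1 = 3
Line 2: "bread arrives": 1+2 = 3
Line 3: "faintly lost village": 2+1+2 = 5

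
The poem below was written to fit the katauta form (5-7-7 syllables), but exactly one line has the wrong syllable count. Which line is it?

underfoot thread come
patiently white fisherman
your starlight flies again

The third line

Line 1: underfoot (3), thread (1), come (1) → 5 ✓
Line 2: patiently (3), white (1), fisherman (3) → 7 ✓
Line 3: your (1), starlight (2), flies (1), again (2) → 6 (expected 7)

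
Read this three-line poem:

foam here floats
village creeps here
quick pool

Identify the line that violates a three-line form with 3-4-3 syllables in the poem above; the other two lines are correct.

Line 3

Line 1: "foam here floats": 1+1+1 = 3 ✓
Line 2: "village creeps here": 2+1+1 = 4 ✓
Line 3: "quick pool": 1+1 = 2 (expected 3)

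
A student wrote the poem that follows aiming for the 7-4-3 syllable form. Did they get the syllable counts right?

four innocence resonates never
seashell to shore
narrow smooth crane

Line 1: four (1), innocence (3), resonates (3), never (2) → 9 (expected 7)
Line 2: seashell (2), to (1), shore (1) → 4 ✓
Line 3: narrow (2), smooth (1), crane (1) → 4 (expected 3)

No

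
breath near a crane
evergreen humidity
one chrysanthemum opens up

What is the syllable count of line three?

Line three: "one chrysanthemum opens up": 1+4+2+1 = 8

8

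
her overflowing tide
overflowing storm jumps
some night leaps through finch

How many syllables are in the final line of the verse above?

The final line: some (1), night (1), leaps (1), through (1), finch (1) → 5

5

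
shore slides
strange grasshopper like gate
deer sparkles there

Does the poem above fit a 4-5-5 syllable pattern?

Line 1: shore(1) + slides(1) = 2 (expected 4)
Line 2: strange(1) + grasshopper(3) + like(1) + gate(1) = 6 (expected 5)
Line 3: deer(1) + sparkles(2) + there(1) = 4 (expected 5)

No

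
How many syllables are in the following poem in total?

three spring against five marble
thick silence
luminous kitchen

Line 1: three (1), spring (1), against (2), five (1), marble (2) → 7
Line 2: thick (1), silence (2) → 3
Line 3: luminous (3), kitchen (2) → 5
Total: 7 + 3 + 5 = 15

15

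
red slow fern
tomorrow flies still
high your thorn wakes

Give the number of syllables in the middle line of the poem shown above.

The middle line: tomorrow(3) + flies(1) + still(1) = 5

5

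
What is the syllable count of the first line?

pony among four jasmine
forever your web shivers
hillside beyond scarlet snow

7

The first line: pony(2) + among(2) + four(1) + jasmine(2) = 7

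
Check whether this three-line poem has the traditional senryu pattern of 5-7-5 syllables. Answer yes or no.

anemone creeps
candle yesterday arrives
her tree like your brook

Yes

Line 1: anemone(4) + creeps(1) = 5 ✓
Line 2: candle(2) + yesterday(3) + arrives(2) = 7 ✓
Line 3: her(1) + tree(1) + like(1) + your(1) + brook(1) = 5 ✓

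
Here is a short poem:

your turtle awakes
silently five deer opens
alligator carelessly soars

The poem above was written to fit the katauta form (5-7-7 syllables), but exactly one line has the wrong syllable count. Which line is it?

Line 3

Line 1: "your turtle awakes": 1+2+2 = 5 ✓
Line 2: "silently five deer opens": 3+1+1+2 = 7 ✓
Line 3: "alligator carelessly soars": 4+3+1 = 8 (expected 7)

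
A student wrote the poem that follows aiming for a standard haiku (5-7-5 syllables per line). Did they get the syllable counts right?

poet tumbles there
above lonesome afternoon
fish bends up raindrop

Line 1: "poet tumbles there": 2+2+1 = 5 ✓
Line 2: "above lonesome afternoon": 2+2+3 = 7 ✓
Line 3: "fish bends up raindrop": 1+1+1+2 = 5 ✓

Yes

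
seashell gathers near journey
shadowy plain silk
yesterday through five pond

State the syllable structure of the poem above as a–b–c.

Line 1: seashell(2) + gathers(2) + near(1) + journey(2) = 7
Line 2: shadowy(3) + plain(1) + silk(1) = 5
Line 3: yesterday(3) + through(1) + five(1) + pond(1) = 6

7–5–6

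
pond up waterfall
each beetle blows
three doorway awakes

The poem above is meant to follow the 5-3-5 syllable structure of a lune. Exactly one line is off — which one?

The second line

Line 1: pond (1), up (1), waterfall (3) → 5 ✓
Line 2: each (1), beetle (2), blows (1) → 4 (expected 3)
Line 3: three (1), doorway (2), awakes (2) → 5 ✓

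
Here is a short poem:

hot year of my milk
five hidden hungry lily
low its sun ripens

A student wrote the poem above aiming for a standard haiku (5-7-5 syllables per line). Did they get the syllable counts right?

Yes

Line 1: hot(1) + year(1) + of(1) + my(1) + milk(1) = 5 ✓
Line 2: five(1) + hidden(2) + hungry(2) + lily(2) = 7 ✓
Line 3: low(1) + its(1) + sun(1) + ripens(2) = 5 ✓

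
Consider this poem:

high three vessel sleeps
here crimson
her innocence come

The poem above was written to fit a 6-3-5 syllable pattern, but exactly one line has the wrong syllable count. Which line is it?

The first line

Line 1: high (1), three (1), vessel (2), sleeps (1) → 5 (expected 6)
Line 2: here (1), crimson (2) → 3 ✓
Line 3: her (1), innocence (3), come (1) → 5 ✓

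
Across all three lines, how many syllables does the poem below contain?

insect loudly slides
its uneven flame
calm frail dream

Line 1: insect (2), loudly (2), slides (1) → 5
Line 2: its (1), uneven (3), flame (1) → 5
Line 3: calm (1), frail (1), dream (1) → 3
Total: 5 + 5 + 3 = 13

13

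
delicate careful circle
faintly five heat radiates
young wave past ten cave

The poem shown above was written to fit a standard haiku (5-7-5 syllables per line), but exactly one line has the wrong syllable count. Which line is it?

Line 1

Line 1: "delicate careful circle": 3+2+2 = 7 (expected 5)
Line 2: "faintly five heat radiates": 2+1+1+3 = 7 ✓
Line 3: "young wave past ten cave": 1+1+1+1+1 = 5 ✓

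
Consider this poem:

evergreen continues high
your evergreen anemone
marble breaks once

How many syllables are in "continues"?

3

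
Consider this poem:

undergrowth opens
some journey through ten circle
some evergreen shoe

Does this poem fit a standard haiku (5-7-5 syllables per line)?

Line 1: undergrowth (3), opens (2) → 5 ✓
Line 2: some (1), journey (2), through (1), ten (1), circle (2) → 7 ✓
Line 3: some (1), evergreen (3), shoe (1) → 5 ✓

Yes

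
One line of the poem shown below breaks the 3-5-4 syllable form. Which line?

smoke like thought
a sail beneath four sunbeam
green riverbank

The second line

Line 1: smoke(1) + like(1) + thought(1) = 3 ✓
Line 2: a(1) + sail(1) + beneath(2) + four(1) + sunbeam(2) = 7 (expected 5)
Line 3: green(1) + riverbank(3) = 4 ✓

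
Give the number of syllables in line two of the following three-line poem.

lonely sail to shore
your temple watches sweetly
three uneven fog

7

Line two: "your temple watches sweetly": 1+2+2+2 = 7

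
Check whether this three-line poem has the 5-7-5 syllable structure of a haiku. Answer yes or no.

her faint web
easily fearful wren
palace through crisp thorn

No

Line 1: "her faint web": 1+1+1 = 3 (expected 5)
Line 2: "easily fearful wren": 3+2+1 = 6 (expected 7)
Line 3: "palace through crisp thorn": 2+1+1+1 = 5 ✓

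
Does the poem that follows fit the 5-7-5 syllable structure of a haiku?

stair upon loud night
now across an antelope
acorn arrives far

Line 1: "stair upon loud night": 1+2+1+1 = 5 ✓
Line 2: "now across an antelope": 1+2+1+3 = 7 ✓
Line 3: "acorn arrives far": 2+2+1 = 5 ✓

Yes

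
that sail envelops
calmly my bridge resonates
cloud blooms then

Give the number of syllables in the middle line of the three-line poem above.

7

The middle line: "calmly my bridge resonates": 2+1+1+3 = 7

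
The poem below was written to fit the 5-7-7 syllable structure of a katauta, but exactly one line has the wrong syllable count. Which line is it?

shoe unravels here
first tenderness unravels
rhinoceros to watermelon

Line 3

Line 1: shoe(1) + unravels(3) + here(1) = 5 ✓
Line 2: first(1) + tenderness(3) + unravels(3) = 7 ✓
Line 3: rhinoceros(4) + to(1) + watermelon(4) = 9 (expected 7)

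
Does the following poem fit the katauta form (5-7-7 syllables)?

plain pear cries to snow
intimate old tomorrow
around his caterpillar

Yes

Line 1: "plain pear cries to snow": 1+1+1+1+1 = 5 ✓
Line 2: "intimate old tomorrow": 3+1+3 = 7 ✓
Line 3: "around his caterpillar": 2+1+4 = 7 ✓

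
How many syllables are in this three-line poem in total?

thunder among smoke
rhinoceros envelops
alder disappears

Line 1: thunder(2) + among(2) + smoke(1) = 5
Line 2: rhinoceros(4) + envelops(3) = 7
Line 3: alder(2) + disappears(3) = 5
Total: 5 + 7 + 5 = 17

17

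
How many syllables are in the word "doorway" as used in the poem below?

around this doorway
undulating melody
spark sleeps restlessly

2

"doorway" has 2 syllables.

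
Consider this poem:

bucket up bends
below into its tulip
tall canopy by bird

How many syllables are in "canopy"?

"canopy" has 3 syllables.

3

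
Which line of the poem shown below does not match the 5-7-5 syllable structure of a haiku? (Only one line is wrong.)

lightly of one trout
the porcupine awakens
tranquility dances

Line 1: lightly (2), of (1), one (1), trout (1) → 5 ✓
Line 2: the (1), porcupine (3), awakens (3) → 7 ✓
Line 3: tranquility (4), dances (2) → 6 (expected 5)

Line 3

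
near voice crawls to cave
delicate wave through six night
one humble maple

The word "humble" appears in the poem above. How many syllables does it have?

2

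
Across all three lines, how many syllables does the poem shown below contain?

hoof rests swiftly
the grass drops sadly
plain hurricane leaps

Line 1: hoof (1), rests (1), swiftly (2) → 4
Line 2: the (1), grass (1), drops (1), sadly (2) → 5
Line 3: plain (1), hurricane (3), leaps (1) → 5
Total: 4 + 5 + 5 = 14

14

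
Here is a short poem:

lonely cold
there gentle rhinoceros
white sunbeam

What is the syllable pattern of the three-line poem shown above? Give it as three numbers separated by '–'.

Line 1: lonely (2), cold (1) → 3
Line 2: there (1), gentle (2), rhinoceros (4) → 7
Line 3: white (1), sunbeam (2) → 3

3–7–3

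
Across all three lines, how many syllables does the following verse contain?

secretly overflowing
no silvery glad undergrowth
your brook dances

Line 1: secretly (3), overflowing (4) → 7
Line 2: no (1), silvery (3), glad (1), undergrowth (3) → 8
Line 3: your (1), brook (1), dances (2) → 4
Total: 7 + 8 + 4 = 19

19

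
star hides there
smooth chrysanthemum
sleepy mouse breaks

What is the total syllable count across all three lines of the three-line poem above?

12

Line 1: "star hides there": 1+1+1 = 3
Line 2: "smooth chrysanthemum": 1+4 = 5
Line 3: "sleepy mouse breaks": 2+1+1 = 4
Total: 3 + 5 + 4 = 12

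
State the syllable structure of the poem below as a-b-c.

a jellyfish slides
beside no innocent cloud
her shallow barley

5-7-5

Line 1: a (1), jellyfish (3), slides (1) → 5
Line 2: beside (2), no (1), innocent (3), cloud (1) → 7
Line 3: her (1), shallow (2), barley (2) → 5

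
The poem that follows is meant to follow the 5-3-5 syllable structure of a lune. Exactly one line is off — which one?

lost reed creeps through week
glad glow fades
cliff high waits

The third line

Line 1: "lost reed creeps through week": 1+1+1+1+1 = 5 ✓
Line 2: "glad glow fades": 1+1+1 = 3 ✓
Line 3: "cliff high waits": 1+1+1 = 3 (expected 5)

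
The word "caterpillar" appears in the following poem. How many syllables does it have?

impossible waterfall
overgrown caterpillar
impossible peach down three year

4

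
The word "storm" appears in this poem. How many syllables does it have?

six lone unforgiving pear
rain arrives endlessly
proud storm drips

"storm" has 1 syllable.

1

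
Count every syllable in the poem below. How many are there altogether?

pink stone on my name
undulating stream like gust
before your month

16

Line 1: pink(1) + stone(1) + on(1) + my(1) + name(1) = 5
Line 2: undulating(4) + stream(1) + like(1) + gust(1) = 7
Line 3: before(2) + your(1) + month(1) = 4
Total: 5 + 7 + 4 = 16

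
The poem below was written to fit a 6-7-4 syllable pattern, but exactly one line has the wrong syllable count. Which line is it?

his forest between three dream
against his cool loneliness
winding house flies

Line 1: his (1), forest (2), between (2), three (1), dream (1) → 7 (expected 6)
Line 2: against (2), his (1), cool (1), loneliness (3) → 7 ✓
Line 3: winding (2), house (1), flies (1) → 4 ✓

The first line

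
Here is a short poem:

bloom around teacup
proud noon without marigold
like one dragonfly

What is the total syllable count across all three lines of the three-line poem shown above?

Line 1: "bloom around teacup": 1+2+2 = 5
Line 2: "proud noon without marigold": 1+1+2+3 = 7
Line 3: "like one dragonfly": 1+1+3 = 5
Total: 5 + 7 + 5 = 17

17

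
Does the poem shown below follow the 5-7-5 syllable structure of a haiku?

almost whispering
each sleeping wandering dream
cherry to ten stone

Line 1: almost(2) + whispering(3) = 5 ✓
Line 2: each(1) + sleeping(2) + wandering(3) + dream(1) = 7 ✓
Line 3: cherry(2) + to(1) + ten(1) + stone(1) = 5 ✓

Yes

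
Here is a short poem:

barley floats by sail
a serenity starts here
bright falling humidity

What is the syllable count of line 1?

5

Line 1: "barley floats by sail": 2+1+1+1 = 5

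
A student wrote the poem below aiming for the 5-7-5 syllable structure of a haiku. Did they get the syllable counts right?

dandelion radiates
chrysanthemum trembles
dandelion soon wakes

Line 1: dandelion (4), radiates (3) → 7 (expected 5)
Line 2: chrysanthemum (4), trembles (2) → 6 (expected 7)
Line 3: dandelion (4), soon (1), wakes (1) → 6 (expected 5)

No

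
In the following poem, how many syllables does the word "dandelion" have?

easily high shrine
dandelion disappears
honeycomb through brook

4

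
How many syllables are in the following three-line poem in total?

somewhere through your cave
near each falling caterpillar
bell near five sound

17

Line 1: somewhere (2), through (1), your (1), cave (1) → 5
Line 2: near (1), each (1), falling (2), caterpillar (4) → 8
Line 3: bell (1), near (1), five (1), sound (1) → 4
Total: 5 + 8 + 4 = 17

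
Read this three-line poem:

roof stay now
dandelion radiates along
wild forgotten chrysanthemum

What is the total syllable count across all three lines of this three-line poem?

Line 1: "roof stay now": 1+1+1 = 3
Line 2: "dandelion radiates along": 4+3+2 = 9
Line 3: "wild forgotten chrysanthemum": 1+3+4 = 8
Total: 3 + 9 + 8 = 20

20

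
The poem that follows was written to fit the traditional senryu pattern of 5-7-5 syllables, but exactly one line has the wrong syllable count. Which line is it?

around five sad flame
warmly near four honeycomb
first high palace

The third line

Line 1: "around five sad flame": 2+1+1+1 = 5 ✓
Line 2: "warmly near four honeycomb": 2+1+1+3 = 7 ✓
Line 3: "first high palace": 1+1+2 = 4 (expected 5)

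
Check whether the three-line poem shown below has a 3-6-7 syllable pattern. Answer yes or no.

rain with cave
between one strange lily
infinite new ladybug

Yes

Line 1: rain(1) + with(1) + cave(1) = 3 ✓
Line 2: between(2) + one(1) + strange(1) + lily(2) = 6 ✓
Line 3: infinite(3) + new(1) + ladybug(3) = 7 ✓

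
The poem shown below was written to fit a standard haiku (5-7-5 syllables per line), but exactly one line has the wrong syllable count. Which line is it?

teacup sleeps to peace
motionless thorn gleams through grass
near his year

Line 1: teacup(2) + sleeps(1) + to(1) + peace(1) = 5 ✓
Line 2: motionless(3) + thorn(1) + gleams(1) + through(1) + grass(1) = 7 ✓
Line 3: near(1) + his(1) + year(1) = 3 (expected 5)

Line 3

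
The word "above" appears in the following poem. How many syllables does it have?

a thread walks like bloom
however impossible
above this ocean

2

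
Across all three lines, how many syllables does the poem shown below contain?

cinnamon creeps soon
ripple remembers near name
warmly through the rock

Line 1: cinnamon (3), creeps (1), soon (1) → 5
Line 2: ripple (2), remembers (3), near (1), name (1) → 7
Line 3: warmly (2), through (1), the (1), rock (1) → 5
Total: 5 + 7 + 5 = 17

17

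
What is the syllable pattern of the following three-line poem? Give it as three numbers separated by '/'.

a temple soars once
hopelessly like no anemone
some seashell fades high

5/9/5

Line 1: a (1), temple (2), soars (1), once (1) → 5
Line 2: hopelessly (3), like (1), no (1), anemone (4) → 9
Line 3: some (1), seashell (2), fades (1), high (1) → 5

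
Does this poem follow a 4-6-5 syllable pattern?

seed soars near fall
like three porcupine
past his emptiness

Line 1: seed(1) + soars(1) + near(1) + fall(1) = 4 ✓
Line 2: like(1) + three(1) + porcupine(3) = 5 (expected 6)
Line 3: past(1) + his(1) + emptiness(3) = 5 ✓

No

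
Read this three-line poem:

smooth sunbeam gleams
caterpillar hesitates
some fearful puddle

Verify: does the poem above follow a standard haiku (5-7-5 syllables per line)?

Line 1: smooth(1) + sunbeam(2) + gleams(1) = 4 (expected 5)
Line 2: caterpillar(4) + hesitates(3) = 7 ✓
Line 3: some(1) + fearful(2) + puddle(2) = 5 ✓

No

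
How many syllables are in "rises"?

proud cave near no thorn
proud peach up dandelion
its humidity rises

2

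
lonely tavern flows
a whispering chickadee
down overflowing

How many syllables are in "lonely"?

2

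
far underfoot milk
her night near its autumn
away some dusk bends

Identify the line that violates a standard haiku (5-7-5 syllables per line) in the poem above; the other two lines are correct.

Line 1: far(1) + underfoot(3) + milk(1) = 5 ✓
Line 2: her(1) + night(1) + near(1) + its(1) + autumn(2) = 6 (expected 7)
Line 3: away(2) + some(1) + dusk(1) + bends(1) = 5 ✓

The second line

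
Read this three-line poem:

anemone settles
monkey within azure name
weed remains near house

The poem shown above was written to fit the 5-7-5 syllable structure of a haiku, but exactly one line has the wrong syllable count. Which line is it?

Line 1

Line 1: anemone (4), settles (2) → 6 (expected 5)
Line 2: monkey (2), within (2), azure (2), name (1) → 7 ✓
Line 3: weed (1), remains (2), near (1), house (1) → 5 ✓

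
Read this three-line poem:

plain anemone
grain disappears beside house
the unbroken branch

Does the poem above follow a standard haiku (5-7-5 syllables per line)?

Yes

Line 1: plain(1) + anemone(4) = 5 ✓
Line 2: grain(1) + disappears(3) + beside(2) + house(1) = 7 ✓
Line 3: the(1) + unbroken(3) + branch(1) = 5 ✓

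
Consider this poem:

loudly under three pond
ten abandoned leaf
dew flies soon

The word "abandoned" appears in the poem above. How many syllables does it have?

"abandoned" has 3 syllables.

3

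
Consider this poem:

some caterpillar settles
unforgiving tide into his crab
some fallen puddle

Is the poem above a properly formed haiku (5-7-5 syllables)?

No

Line 1: some(1) + caterpillar(4) + settles(2) = 7 (expected 5)
Line 2: unforgiving(4) + tide(1) + into(2) + his(1) + crab(1) = 9 (expected 7)
Line 3: some(1) + fallen(2) + puddle(2) = 5 ✓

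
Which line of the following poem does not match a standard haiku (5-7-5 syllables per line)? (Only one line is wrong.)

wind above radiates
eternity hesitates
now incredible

Line 1: "wind above radiates": 1+2+3 = 6 (expected 5)
Line 2: "eternity hesitates": 4+3 = 7 ✓
Line 3: "now incredible": 1+4 = 5 ✓

The first line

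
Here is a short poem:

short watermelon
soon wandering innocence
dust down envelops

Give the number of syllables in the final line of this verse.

The final line: dust (1), down (1), envelops (3) → 5

5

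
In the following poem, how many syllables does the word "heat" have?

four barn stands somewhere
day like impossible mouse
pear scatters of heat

"heat" has 1 syllable.

1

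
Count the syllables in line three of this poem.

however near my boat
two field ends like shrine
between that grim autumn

6

Line three: between (2), that (1), grim (1), autumn (2) → 6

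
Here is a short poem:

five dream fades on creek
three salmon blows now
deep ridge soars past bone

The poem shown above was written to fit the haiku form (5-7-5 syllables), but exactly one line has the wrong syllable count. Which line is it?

Line 1: five(1) + dream(1) + fades(1) + on(1) + creek(1) = 5 ✓
Line 2: three(1) + salmon(2) + blows(1) + now(1) = 5 (expected 7)
Line 3: deep(1) + ridge(1) + soars(1) + past(1) + bone(1) = 5 ✓

Line 2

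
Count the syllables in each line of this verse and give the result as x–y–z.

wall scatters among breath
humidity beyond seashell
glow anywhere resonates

Line 1: wall(1) + scatters(2) + among(2) + breath(1) = 6
Line 2: humidity(4) + beyond(2) + seashell(2) = 8
Line 3: glow(1) + anywhere(3) + resonates(3) = 7

6–8–7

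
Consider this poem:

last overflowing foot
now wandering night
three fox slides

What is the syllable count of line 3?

3

Line 3: three (1), fox (1), slides (1) → 3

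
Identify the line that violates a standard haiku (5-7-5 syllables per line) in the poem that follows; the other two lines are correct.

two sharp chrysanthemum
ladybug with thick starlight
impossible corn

Line 1

Line 1: "two sharp chrysanthemum": 1+1+4 = 6 (expected 5)
Line 2: "ladybug with thick starlight": 3+1+1+2 = 7 ✓
Line 3: "impossible corn": 4+1 = 5 ✓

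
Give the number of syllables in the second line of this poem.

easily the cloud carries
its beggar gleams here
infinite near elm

5

The second line: its (1), beggar (2), gleams (1), here (1) → 5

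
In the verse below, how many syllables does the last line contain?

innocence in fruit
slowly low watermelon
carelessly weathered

The last line: "carelessly weathered": 3+2 = 5

5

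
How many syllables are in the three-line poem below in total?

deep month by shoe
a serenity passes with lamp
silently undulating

20

Line 1: deep (1), month (1), by (1), shoe (1) → 4
Line 2: a (1), serenity (4), passes (2), with (1), lamp (1) → 9
Line 3: silently (3), undulating (4) → 7
Total: 4 + 9 + 7 = 20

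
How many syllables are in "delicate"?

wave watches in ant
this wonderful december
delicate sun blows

3

"delicate" has 3 syllables.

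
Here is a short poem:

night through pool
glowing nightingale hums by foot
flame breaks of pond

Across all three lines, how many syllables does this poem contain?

Line 1: "night through pool": 1+1+1 = 3
Line 2: "glowing nightingale hums by foot": 2+3+1+1+1 = 8
Line 3: "flame breaks of pond": 1+1+1+1 = 4
Total: 3 + 8 + 4 = 15

15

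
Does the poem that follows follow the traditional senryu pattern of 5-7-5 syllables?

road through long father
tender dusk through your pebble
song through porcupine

Line 1: road (1), through (1), long (1), father (2) → 5 ✓
Line 2: tender (2), dusk (1), through (1), your (1), pebble (2) → 7 ✓
Line 3: song (1), through (1), porcupine (3) → 5 ✓

Yes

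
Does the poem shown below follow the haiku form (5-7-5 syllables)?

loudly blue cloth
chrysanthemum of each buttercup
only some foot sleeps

Line 1: loudly(2) + blue(1) + cloth(1) = 4 (expected 5)
Line 2: chrysanthemum(4) + of(1) + each(1) + buttercup(3) = 9 (expected 7)
Line 3: only(2) + some(1) + foot(1) + sleeps(1) = 5 ✓

No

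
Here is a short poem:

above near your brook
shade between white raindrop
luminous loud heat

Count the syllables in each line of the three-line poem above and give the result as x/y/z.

5/6/5

Line 1: "above near your brook": 2+1+1+1 = 5
Line 2: "shade between white raindrop": 1+2+1+2 = 6
Line 3: "luminous loud heat": 3+1+1 = 5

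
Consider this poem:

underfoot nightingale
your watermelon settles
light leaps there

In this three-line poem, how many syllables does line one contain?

6

Line one: "underfoot nightingale": 3+3 = 6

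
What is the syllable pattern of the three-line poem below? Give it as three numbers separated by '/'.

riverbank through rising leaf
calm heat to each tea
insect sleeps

Line 1: "riverbank through rising leaf": 3+1+2+1 = 7
Line 2: "calm heat to each tea": 1+1+1+1+1 = 5
Line 3: "insect sleeps": 2+1 = 3

7/5/3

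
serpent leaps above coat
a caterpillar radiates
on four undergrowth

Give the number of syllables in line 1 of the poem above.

Line 1: "serpent leaps above coat": 2+1+2+1 = 6

6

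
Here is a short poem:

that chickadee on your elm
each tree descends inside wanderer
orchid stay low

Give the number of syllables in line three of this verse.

4

Line three: orchid(2) + stay(1) + low(1) = 4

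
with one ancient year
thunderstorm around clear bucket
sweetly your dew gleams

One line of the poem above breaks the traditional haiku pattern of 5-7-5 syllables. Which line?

Line 1: "with one ancient year": 1+1+2+1 = 5 ✓
Line 2: "thunderstorm around clear bucket": 3+2+1+2 = 8 (expected 7)
Line 3: "sweetly your dew gleams": 2+1+1+1 = 5 ✓

The second line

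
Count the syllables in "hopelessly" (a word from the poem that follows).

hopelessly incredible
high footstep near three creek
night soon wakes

3

"hopelessly" has 3 syllables.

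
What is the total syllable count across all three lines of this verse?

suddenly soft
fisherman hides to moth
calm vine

12

Line 1: "suddenly soft": 3+1 = 4
Line 2: "fisherman hides to moth": 3+1+1+1 = 6
Line 3: "calm vine": 1+1 = 2
Total: 4 + 6 + 2 = 12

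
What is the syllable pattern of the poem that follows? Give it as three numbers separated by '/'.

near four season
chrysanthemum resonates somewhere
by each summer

Line 1: near(1) + four(1) + season(2) = 4
Line 2: chrysanthemum(4) + resonates(3) + somewhere(2) = 9
Line 3: by(1) + each(1) + summer(2) = 4

4/9/4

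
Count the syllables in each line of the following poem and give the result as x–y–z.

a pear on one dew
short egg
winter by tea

5–2–4

Line 1: a (1), pear (1), on (1), one (1), dew (1) → 5
Line 2: short (1), egg (1) → 2
Line 3: winter (2), by (1), tea (1) → 4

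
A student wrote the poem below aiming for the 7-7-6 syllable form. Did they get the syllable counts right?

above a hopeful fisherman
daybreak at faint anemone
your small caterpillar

Line 1: above (2), a (1), hopeful (2), fisherman (3) → 8 (expected 7)
Line 2: daybreak (2), at (1), faint (1), anemone (4) → 8 (expected 7)
Line 3: your (1), small (1), caterpillar (4) → 6 ✓

No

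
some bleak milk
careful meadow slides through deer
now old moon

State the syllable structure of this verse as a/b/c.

Line 1: some (1), bleak (1), milk (1) → 3
Line 2: careful (2), meadow (2), slides (1), through (1), deer (1) → 7
Line 3: now (1), old (1), moon (1) → 3

3/7/3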